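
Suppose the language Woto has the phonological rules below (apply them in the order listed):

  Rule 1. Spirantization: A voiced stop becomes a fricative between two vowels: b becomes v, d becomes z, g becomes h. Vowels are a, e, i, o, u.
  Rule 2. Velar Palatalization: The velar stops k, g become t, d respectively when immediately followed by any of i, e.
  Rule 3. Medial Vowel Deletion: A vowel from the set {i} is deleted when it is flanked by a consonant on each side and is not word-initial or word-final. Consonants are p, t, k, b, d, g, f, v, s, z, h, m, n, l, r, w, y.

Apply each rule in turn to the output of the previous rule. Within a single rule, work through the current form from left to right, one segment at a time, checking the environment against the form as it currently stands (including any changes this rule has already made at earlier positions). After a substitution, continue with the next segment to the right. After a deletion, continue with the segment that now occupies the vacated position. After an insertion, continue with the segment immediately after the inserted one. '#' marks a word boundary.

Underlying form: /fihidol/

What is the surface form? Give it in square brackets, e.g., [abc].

Rule 1 Spirantization: [fihidol] → [fihizol]
Rule 2 Velar Palatalization: no change — [fihizol]
Rule 3 Medial Vowel Deletion: [fihizol] → [fhzol]

[fhzol]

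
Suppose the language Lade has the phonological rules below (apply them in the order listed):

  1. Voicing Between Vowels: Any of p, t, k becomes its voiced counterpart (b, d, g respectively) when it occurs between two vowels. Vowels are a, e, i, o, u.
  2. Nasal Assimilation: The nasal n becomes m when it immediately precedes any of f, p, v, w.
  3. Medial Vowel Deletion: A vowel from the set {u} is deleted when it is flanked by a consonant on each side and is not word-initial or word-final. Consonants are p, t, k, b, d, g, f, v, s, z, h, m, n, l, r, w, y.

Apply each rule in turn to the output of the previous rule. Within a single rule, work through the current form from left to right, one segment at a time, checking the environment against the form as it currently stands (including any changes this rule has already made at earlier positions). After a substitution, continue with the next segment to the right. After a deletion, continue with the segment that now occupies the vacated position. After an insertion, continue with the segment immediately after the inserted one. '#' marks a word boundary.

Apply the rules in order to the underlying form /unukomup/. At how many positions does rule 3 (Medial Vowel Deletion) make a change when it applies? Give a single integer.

1 Voicing Between Vowels: [unukomup] → [unugomup]
2 Nasal Assimilation: no change — [unugomup]
3 Medial Vowel Deletion: [unugomup] → [ungomp]
Rule 3 changed 2 position(s).

2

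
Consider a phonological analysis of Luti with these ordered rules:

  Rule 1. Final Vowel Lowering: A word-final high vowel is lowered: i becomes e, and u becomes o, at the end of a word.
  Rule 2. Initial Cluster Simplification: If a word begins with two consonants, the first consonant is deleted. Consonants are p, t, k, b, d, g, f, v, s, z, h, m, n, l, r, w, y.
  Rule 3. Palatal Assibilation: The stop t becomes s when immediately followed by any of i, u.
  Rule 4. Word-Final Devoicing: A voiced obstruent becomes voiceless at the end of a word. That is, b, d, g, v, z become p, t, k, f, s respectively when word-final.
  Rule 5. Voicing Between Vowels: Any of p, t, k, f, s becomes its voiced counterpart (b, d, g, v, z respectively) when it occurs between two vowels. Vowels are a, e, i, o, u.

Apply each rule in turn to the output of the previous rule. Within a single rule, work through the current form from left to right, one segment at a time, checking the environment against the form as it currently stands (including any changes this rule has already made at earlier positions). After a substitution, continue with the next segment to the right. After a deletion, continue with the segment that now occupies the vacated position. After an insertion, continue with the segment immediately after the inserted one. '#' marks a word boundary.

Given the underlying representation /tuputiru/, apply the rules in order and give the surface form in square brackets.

Rule 1 Final Vowel Lowering: [tuputiru] → [tuputiro]
Rule 2 Initial Cluster Simplification: no change — [tuputiro]
Rule 3 Palatal Assibilation: [tuputiro] → [supusiro]
Rule 4 Word-Final Devoicing: no change — [supusiro]
Rule 5 Voicing Between Vowels: [supusiro] → [subuziro]

[subuziro]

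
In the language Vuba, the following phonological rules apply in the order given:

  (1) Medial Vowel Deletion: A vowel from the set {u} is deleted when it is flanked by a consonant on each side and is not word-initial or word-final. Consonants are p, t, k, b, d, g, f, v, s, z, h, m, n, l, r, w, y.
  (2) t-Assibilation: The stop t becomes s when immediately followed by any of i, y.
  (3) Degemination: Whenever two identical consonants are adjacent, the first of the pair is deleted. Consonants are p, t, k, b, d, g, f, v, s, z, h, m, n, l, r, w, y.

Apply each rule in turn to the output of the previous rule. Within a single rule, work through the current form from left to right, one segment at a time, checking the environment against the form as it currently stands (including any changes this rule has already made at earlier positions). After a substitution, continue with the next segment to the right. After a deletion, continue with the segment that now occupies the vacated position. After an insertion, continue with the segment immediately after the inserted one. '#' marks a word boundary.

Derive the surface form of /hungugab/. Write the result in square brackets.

(1) Medial Vowel Deletion: [hungugab] → [hnggab]
(2) t-Assibilation: no change — [hnggab]
(3) Degemination: [hnggab] → [hngab]

[hngab]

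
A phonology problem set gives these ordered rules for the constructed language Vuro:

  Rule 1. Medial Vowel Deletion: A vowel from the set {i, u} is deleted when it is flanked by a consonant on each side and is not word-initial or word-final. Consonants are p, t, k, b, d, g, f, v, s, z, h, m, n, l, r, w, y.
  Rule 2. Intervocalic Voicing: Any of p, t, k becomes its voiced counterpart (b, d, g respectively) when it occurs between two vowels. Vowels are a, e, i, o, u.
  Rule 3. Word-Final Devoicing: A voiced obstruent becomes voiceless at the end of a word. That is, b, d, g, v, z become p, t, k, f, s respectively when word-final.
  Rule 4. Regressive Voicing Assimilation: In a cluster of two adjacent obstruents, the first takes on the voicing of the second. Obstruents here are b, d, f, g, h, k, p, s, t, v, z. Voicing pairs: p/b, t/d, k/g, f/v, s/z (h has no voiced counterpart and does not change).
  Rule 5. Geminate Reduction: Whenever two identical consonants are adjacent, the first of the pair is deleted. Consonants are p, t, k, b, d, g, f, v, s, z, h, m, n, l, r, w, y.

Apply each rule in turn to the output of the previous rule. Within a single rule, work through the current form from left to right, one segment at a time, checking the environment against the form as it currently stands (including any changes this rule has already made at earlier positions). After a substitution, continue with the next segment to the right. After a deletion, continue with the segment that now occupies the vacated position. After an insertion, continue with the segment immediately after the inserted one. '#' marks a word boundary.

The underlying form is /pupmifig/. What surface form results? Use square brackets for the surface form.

[pmfk]

Rule 1 Medial Vowel Deletion: [pupmifig] → [ppmfg]
Rule 2 Intervocalic Voicing: no change — [ppmfg]
Rule 3 Word-Final Devoicing: [ppmfg] → [ppmfk]
Rule 4 Regressive Voicing Assimilation: no change — [ppmfk]
Rule 5 Geminate Reduction: [ppmfk] → [pmfk]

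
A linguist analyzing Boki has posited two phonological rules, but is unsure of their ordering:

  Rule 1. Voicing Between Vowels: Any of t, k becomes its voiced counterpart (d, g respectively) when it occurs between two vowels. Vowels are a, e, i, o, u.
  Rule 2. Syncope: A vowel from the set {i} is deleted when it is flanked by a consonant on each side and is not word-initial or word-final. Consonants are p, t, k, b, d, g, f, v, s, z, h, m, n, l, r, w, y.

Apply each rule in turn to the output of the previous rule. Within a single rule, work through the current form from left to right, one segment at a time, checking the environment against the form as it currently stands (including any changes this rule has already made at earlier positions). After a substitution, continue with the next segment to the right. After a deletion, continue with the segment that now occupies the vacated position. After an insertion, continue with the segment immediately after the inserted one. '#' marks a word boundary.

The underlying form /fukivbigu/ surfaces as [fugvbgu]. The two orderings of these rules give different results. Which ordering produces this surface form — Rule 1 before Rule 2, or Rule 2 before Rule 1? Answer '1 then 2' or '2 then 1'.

Order 1 then 2:
  1 Voicing Between Vowels: [fukivbigu] → [fugivbigu]
  2 Syncope: [fugivbigu] → [fugvbgu]
  result: [fugvbgu]
Order 2 then 1:
  2 Syncope: [fukivbigu] → [fukvbgu]
  1 Voicing Between Vowels: no change — [fukvbgu]
  result: [fukvbgu]

1 then 2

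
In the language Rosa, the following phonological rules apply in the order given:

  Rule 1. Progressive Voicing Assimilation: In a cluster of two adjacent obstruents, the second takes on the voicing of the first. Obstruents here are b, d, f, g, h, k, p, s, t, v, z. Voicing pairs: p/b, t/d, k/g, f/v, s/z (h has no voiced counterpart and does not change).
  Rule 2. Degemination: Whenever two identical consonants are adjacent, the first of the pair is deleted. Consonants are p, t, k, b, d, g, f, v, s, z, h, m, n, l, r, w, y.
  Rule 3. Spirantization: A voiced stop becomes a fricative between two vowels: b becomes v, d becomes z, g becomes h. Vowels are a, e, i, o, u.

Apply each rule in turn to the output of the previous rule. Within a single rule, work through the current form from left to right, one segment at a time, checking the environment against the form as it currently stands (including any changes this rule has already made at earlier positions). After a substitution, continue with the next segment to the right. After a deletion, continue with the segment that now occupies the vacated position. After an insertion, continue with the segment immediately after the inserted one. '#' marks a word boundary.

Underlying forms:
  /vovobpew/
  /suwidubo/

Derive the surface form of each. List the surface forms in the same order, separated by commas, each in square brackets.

[vovovew], [suwizuvo]

/vovobpew/:
  Rule 1 Progressive Voicing Assimilation: [vovobpew] → [vovobbew]
  Rule 2 Degemination: [vovobbew] → [vovobew]
  Rule 3 Spirantization: [vovobew] → [vovovew]
/suwidubo/:
  Rule 1 Progressive Voicing Assimilation: no change — [suwidubo]
  Rule 2 Degemination: no change — [suwidubo]
  Rule 3 Spirantization: [suwidubo] → [suwizuvo]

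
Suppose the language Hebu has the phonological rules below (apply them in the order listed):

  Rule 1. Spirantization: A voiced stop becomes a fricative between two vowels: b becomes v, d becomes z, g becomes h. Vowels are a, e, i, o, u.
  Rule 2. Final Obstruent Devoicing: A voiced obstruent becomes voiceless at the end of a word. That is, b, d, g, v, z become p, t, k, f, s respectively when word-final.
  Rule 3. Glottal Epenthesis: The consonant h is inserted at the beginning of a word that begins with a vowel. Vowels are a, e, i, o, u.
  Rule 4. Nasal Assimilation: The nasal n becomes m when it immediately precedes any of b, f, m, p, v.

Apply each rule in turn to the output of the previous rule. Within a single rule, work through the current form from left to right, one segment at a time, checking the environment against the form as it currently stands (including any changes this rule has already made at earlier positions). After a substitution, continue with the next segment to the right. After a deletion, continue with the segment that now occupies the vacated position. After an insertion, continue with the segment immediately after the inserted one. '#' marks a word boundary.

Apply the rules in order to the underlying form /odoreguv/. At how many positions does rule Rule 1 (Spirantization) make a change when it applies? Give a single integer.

Rule 1 Spirantization: [odoreguv] → [ozorehuv]
Rule 2 Final Obstruent Devoicing: [ozorehuv] → [ozorehuf]
Rule 3 Glottal Epenthesis: [ozorehuf] → [hozorehuf]
Rule 4 Nasal Assimilation: no change — [hozorehuf]
Rule Rule 1 changed 2 position(s).

2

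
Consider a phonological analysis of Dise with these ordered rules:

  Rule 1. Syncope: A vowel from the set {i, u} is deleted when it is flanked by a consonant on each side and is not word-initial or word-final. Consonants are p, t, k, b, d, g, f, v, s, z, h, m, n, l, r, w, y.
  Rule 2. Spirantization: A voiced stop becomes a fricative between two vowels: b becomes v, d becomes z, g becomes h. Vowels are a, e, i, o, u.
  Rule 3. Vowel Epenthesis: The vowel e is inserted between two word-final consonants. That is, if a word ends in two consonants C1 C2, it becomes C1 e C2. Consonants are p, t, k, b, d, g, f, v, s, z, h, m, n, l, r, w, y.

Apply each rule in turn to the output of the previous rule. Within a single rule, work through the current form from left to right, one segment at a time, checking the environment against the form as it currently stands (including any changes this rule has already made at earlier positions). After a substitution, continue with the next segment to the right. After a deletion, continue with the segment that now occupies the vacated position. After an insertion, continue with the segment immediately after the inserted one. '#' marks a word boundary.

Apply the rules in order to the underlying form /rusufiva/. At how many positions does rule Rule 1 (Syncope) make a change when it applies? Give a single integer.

3

Rule 1 Syncope: [rusufiva] → [rsfva]
Rule 2 Spirantization: no change — [rsfva]
Rule 3 Vowel Epenthesis: no change — [rsfva]
Rule Rule 1 changed 3 position(s).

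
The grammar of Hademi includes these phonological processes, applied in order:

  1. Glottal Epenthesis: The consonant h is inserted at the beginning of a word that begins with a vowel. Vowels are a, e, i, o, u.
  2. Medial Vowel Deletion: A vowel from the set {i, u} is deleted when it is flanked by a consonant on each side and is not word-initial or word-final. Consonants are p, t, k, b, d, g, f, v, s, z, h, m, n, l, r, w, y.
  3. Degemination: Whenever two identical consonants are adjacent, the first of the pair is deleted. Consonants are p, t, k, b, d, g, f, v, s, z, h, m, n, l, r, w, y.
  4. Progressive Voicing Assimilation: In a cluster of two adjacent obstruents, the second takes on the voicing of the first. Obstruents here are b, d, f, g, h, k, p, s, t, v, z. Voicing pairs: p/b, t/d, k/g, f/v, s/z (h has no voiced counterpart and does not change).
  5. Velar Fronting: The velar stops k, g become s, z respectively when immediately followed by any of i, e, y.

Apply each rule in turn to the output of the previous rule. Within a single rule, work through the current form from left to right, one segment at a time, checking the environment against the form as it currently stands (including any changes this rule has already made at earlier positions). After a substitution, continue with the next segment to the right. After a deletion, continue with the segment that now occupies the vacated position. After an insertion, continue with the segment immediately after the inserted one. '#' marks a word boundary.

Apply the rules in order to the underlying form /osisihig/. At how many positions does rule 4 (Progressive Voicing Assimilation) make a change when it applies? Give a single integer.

1

1 Glottal Epenthesis: [osisihig] → [hosisihig]
2 Medial Vowel Deletion: [hosisihig] → [hosshg]
3 Degemination: [hosshg] → [hoshg]
4 Progressive Voicing Assimilation: [hoshg] → [hoshk]
5 Velar Fronting: no change — [hoshk]
Rule 4 changed 1 position(s).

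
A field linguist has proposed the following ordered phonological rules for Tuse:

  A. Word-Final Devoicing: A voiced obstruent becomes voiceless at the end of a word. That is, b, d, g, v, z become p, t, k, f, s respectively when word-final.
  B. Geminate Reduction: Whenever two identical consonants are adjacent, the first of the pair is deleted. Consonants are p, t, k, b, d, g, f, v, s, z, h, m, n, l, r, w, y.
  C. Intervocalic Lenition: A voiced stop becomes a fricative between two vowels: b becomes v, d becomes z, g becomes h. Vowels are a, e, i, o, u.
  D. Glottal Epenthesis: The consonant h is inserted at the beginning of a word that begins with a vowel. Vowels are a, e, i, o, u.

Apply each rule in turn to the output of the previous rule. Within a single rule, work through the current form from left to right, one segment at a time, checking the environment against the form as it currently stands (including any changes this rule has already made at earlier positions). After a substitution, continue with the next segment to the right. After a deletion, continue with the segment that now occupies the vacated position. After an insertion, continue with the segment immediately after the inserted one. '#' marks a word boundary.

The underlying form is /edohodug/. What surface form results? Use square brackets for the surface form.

A Word-Final Devoicing: [edohodug] → [edohoduk]
B Geminate Reduction: no change — [edohoduk]
C Intervocalic Lenition: [edohoduk] → [ezohozuk]
D Glottal Epenthesis: [ezohozuk] → [hezohozuk]

[hezohozuk]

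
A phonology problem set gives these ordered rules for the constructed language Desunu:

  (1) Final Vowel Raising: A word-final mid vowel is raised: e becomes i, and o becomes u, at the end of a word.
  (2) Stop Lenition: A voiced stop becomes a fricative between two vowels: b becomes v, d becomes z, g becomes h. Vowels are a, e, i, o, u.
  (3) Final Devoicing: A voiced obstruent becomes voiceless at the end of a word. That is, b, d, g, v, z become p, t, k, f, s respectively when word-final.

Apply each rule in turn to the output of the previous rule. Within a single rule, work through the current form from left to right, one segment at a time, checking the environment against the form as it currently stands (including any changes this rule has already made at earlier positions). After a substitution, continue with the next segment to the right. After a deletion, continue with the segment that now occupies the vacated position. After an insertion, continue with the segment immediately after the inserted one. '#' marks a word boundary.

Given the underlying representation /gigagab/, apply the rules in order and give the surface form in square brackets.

(1) Final Vowel Raising: no change — [gigagab]
(2) Stop Lenition: [gigagab] → [gihahab]
(3) Final Devoicing: [gihahab] → [gihahap]

[gihahap]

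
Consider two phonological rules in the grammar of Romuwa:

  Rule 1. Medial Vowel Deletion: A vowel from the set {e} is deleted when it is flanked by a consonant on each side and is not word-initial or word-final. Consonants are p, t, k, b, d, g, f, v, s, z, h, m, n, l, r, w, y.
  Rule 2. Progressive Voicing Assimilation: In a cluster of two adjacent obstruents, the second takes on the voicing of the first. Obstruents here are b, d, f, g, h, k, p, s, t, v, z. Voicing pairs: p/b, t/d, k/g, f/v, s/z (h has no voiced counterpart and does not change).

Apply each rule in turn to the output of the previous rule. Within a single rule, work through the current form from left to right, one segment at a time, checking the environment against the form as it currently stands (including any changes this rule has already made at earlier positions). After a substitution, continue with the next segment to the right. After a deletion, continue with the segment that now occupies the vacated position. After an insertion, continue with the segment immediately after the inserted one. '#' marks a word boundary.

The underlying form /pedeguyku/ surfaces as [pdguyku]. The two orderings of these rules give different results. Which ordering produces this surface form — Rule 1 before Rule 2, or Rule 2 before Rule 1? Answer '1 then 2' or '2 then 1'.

2 then 1

Order 1 then 2:
  1 Medial Vowel Deletion: [pedeguyku] → [pdguyku]
  2 Progressive Voicing Assimilation: [pdguyku] → [ptkuyku]
  result: [ptkuyku]
Order 2 then 1:
  2 Progressive Voicing Assimilation: no change — [pedeguyku]
  1 Medial Vowel Deletion: [pedeguyku] → [pdguyku]
  result: [pdguyku]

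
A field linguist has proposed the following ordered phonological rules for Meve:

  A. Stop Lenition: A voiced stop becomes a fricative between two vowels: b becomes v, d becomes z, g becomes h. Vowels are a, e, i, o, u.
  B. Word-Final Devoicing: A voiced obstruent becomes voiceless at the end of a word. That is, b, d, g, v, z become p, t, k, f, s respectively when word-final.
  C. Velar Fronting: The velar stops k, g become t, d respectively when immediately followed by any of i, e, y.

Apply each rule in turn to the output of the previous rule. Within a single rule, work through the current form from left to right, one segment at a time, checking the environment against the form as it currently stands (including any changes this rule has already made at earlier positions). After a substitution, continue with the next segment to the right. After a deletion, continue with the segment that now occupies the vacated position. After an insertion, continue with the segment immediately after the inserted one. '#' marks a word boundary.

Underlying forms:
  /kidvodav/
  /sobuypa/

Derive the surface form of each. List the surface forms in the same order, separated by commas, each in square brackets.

/kidvodav/:
  A Stop Lenition: [kidvodav] → [kidvozav]
  B Word-Final Devoicing: [kidvozav] → [kidvozaf]
  C Velar Fronting: [kidvozaf] → [tidvozaf]
/sobuypa/:
  A Stop Lenition: [sobuypa] → [sovuypa]
  B Word-Final Devoicing: no change — [sovuypa]
  C Velar Fronting: no change — [sovuypa]

[tidvozaf], [sovuypa]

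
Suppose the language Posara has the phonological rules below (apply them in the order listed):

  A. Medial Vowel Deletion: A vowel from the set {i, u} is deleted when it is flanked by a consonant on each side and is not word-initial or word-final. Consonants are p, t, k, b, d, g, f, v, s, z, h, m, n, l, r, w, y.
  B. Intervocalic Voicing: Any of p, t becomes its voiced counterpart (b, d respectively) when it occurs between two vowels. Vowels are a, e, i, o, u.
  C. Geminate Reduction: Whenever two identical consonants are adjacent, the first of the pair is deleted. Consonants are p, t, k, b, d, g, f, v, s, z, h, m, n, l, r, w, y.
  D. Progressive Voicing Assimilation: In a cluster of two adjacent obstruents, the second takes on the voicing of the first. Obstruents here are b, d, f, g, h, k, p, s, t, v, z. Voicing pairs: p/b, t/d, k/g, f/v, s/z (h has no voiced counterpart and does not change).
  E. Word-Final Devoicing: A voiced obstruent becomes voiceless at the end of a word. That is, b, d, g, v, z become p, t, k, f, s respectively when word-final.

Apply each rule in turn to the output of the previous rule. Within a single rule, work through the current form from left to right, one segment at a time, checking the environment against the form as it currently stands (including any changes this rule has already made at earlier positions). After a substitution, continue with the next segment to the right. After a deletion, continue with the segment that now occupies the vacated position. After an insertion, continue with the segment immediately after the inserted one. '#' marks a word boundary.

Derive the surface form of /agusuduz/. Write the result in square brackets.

A Medial Vowel Deletion: [agusuduz] → [agsdz]
B Intervocalic Voicing: no change — [agsdz]
C Geminate Reduction: no change — [agsdz]
D Progressive Voicing Assimilation: [agsdz] → [agzdz]
E Word-Final Devoicing: [agzdz] → [agzds]

[agzds]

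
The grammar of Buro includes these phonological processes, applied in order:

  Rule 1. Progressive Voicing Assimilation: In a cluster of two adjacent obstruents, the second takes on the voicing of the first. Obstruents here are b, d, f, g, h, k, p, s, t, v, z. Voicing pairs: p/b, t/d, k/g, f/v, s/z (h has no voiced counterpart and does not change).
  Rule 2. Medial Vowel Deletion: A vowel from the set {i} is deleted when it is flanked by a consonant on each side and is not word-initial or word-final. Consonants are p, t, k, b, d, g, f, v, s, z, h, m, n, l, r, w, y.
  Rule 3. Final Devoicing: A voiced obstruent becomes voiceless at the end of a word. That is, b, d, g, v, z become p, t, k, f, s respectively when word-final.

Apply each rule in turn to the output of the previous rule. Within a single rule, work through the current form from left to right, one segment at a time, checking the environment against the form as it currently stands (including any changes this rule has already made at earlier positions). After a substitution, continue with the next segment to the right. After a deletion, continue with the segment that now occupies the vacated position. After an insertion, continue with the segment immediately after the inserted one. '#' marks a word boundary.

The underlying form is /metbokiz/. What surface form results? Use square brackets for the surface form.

[metpoks]

Rule 1 Progressive Voicing Assimilation: [metbokiz] → [metpokiz]
Rule 2 Medial Vowel Deletion: [metpokiz] → [metpokz]
Rule 3 Final Devoicing: [metpokz] → [metpoks]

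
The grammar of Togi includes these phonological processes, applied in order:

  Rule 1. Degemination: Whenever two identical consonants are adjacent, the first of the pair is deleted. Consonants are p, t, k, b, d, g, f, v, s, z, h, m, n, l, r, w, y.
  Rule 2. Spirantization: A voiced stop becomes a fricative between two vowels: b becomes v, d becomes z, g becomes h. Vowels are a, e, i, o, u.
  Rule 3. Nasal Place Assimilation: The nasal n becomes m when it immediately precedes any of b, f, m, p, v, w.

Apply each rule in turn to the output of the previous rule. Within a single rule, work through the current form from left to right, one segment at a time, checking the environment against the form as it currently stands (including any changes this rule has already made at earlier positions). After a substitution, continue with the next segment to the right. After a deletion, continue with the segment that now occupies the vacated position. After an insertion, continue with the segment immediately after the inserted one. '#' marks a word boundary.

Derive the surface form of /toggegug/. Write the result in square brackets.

[tohehug]

Rule 1 Degemination: [toggegug] → [togegug]
Rule 2 Spirantization: [togegug] → [tohehug]
Rule 3 Nasal Place Assimilation: no change — [tohehug]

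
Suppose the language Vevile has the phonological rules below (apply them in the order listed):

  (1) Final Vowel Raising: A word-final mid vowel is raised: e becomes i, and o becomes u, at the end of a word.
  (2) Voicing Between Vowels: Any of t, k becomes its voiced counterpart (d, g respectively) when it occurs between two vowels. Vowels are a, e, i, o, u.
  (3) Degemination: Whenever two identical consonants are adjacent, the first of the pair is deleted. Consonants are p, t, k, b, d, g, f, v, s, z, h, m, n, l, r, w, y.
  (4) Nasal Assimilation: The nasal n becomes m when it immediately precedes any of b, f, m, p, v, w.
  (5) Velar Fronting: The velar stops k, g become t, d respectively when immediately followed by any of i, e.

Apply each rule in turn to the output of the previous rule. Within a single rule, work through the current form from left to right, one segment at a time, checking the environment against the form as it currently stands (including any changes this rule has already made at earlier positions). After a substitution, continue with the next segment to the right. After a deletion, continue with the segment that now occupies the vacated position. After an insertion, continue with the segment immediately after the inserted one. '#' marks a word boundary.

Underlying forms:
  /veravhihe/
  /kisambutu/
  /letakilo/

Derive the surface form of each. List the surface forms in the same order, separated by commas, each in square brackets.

[veravhihi], [tisambudu], [ledadilu]

/veravhihe/:
  (1) Final Vowel Raising: [veravhihe] → [veravhihi]
  (2) Voicing Between Vowels: no change — [veravhihi]
  (3) Degemination: no change — [veravhihi]
  (4) Nasal Assimilation: no change — [veravhihi]
  (5) Velar Fronting: no change — [veravhihi]
/kisambutu/:
  (1) Final Vowel Raising: no change — [kisambutu]
  (2) Voicing Between Vowels: [kisambutu] → [kisambudu]
  (3) Degemination: no change — [kisambudu]
  (4) Nasal Assimilation: no change — [kisambudu]
  (5) Velar Fronting: [kisambudu] → [tisambudu]
/letakilo/:
  (1) Final Vowel Raising: [letakilo] → [letakilu]
  (2) Voicing Between Vowels: [letakilu] → [ledagilu]
  (3) Degemination: no change — [ledagilu]
  (4) Nasal Assimilation: no change — [ledagilu]
  (5) Velar Fronting: [ledagilu] → [ledadilu]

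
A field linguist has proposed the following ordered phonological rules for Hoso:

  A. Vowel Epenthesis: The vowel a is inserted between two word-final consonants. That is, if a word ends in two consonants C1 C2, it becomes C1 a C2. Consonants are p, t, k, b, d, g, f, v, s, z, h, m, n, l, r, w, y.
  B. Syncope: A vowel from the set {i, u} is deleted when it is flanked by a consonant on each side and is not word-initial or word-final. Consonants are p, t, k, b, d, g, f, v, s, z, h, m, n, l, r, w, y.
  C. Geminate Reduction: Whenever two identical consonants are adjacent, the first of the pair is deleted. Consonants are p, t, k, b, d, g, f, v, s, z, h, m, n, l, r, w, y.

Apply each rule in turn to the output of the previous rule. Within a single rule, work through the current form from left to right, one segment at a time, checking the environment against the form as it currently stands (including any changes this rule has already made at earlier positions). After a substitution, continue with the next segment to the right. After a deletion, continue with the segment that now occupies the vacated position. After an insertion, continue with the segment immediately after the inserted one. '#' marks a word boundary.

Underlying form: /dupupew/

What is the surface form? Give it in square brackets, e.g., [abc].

[dpew]

A Vowel Epenthesis: no change — [dupupew]
B Syncope: [dupupew] → [dppew]
C Geminate Reduction: [dppew] → [dpew]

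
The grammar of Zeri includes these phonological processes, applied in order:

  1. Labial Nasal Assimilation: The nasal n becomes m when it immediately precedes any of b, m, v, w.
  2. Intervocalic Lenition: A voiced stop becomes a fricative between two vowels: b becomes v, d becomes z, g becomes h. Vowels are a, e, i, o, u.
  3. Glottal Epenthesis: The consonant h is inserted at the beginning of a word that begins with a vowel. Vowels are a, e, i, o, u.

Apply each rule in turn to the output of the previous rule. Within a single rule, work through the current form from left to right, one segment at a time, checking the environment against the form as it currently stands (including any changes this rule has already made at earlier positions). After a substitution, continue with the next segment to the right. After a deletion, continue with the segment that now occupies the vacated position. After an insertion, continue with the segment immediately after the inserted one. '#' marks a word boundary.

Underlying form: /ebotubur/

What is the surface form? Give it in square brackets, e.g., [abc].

[hevotuvur]

1 Labial Nasal Assimilation: no change — [ebotubur]
2 Intervocalic Lenition: [ebotubur] → [evotuvur]
3 Glottal Epenthesis: [evotuvur] → [hevotuvur]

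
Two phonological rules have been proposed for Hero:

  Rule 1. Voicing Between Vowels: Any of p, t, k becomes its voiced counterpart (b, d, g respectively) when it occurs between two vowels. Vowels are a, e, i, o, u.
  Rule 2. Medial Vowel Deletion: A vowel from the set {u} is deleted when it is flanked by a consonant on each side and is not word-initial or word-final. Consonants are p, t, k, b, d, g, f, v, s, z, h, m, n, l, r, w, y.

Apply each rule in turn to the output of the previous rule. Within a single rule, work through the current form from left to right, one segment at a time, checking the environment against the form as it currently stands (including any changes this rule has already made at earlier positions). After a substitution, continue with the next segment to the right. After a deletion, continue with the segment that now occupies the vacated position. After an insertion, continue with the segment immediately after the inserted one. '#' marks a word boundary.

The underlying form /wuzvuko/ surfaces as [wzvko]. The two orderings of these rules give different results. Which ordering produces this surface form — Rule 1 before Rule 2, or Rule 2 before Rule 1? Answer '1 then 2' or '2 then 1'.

Order 1 then 2:
  1 Voicing Between Vowels: [wuzvuko] → [wuzvugo]
  2 Medial Vowel Deletion: [wuzvugo] → [wzvgo]
  result: [wzvgo]
Order 2 then 1:
  2 Medial Vowel Deletion: [wuzvuko] → [wzvko]
  1 Voicing Between Vowels: no change — [wzvko]
  result: [wzvko]

2 then 1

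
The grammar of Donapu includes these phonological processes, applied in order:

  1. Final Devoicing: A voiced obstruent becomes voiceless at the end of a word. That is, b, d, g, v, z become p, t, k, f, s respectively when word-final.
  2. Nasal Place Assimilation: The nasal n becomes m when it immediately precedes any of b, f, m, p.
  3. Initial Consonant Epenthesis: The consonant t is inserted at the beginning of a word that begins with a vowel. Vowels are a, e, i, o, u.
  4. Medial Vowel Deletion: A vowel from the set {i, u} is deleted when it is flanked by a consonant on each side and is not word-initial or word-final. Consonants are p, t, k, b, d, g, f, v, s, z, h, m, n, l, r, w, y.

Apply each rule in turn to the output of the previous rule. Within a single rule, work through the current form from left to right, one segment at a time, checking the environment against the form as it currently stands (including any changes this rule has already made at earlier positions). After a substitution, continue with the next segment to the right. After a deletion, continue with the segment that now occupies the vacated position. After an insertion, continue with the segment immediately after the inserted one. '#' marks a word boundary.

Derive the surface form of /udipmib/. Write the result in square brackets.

1 Final Devoicing: [udipmib] → [udipmip]
2 Nasal Place Assimilation: no change — [udipmip]
3 Initial Consonant Epenthesis: [udipmip] → [tudipmip]
4 Medial Vowel Deletion: [tudipmip] → [tdpmp]

[tdpmp]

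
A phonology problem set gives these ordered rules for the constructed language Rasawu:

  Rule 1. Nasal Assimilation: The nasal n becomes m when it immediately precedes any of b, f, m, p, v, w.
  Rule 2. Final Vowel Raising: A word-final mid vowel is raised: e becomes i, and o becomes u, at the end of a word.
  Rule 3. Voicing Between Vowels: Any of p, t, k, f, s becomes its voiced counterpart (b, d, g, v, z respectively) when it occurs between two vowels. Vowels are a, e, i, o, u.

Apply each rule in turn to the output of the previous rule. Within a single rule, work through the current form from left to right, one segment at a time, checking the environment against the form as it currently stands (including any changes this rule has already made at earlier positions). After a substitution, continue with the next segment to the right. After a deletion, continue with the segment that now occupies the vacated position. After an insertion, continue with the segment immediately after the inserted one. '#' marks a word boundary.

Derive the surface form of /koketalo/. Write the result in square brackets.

[kogedalu]

Rule 1 Nasal Assimilation: no change — [koketalo]
Rule 2 Final Vowel Raising: [koketalo] → [koketalu]
Rule 3 Voicing Between Vowels: [koketalu] → [kogedalu]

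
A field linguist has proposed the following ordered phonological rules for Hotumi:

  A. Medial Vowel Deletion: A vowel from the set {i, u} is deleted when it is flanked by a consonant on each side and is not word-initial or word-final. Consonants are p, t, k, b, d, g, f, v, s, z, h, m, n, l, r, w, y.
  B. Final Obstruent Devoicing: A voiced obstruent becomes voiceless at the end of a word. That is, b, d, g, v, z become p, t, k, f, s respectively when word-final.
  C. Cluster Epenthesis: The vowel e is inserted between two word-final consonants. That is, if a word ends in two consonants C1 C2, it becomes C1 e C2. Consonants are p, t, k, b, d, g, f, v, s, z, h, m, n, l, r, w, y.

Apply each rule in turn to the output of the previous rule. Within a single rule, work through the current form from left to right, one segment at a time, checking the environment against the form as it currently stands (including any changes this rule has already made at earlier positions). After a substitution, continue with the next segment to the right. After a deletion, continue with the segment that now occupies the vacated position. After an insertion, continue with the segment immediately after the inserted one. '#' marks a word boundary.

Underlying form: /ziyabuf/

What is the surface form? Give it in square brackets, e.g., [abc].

A Medial Vowel Deletion: [ziyabuf] → [zyabf]
B Final Obstruent Devoicing: no change — [zyabf]
C Cluster Epenthesis: [zyabf] → [zyabef]

[zyabef]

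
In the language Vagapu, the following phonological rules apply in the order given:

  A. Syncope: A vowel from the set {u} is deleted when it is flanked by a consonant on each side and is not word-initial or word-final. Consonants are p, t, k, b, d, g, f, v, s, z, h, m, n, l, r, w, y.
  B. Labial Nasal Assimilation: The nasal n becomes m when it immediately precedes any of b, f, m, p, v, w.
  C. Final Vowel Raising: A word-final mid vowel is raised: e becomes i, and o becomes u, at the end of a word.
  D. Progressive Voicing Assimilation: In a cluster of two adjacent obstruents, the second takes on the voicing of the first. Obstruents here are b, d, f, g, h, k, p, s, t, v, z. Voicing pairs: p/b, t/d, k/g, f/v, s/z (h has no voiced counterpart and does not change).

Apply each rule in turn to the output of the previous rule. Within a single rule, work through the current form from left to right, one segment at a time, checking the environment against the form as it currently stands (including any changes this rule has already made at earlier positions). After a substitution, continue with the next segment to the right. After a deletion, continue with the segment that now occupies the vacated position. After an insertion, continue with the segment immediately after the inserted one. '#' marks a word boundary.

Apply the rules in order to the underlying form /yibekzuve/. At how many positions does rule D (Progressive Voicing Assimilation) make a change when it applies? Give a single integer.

A Syncope: [yibekzuve] → [yibekzve]
B Labial Nasal Assimilation: no change — [yibekzve]
C Final Vowel Raising: [yibekzve] → [yibekzvi]
D Progressive Voicing Assimilation: [yibekzvi] → [yibeksfi]
Rule D changed 2 position(s).

2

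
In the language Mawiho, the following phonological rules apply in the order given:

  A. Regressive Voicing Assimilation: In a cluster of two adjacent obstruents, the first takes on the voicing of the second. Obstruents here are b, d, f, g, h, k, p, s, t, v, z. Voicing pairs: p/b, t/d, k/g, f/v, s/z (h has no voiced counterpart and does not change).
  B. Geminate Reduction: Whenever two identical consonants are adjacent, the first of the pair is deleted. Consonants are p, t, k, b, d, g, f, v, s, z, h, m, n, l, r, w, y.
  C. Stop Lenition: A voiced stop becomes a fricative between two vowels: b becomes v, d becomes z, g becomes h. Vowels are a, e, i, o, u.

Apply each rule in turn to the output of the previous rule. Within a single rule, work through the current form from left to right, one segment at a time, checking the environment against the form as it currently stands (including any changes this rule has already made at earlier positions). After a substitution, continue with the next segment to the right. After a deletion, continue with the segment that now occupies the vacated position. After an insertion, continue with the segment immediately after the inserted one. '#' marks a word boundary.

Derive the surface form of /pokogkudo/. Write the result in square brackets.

A Regressive Voicing Assimilation: [pokogkudo] → [pokokkudo]
B Geminate Reduction: [pokokkudo] → [pokokudo]
C Stop Lenition: [pokokudo] → [pokokuzo]

[pokokuzo]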